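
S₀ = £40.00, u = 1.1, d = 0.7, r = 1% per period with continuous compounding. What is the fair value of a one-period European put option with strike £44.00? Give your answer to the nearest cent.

Risk-neutral probability p = (e^0.01 − 0.7)/(1.1 − 0.7) = 0.3101/0.4000 = 0.7751
Terminal stock prices: S_u = 44, S_d = 28
Terminal payoffs (K − S): max(0, 0) = 0, max(16, 0) = 16
Node 0 (S = 40): V_0 = e^(−0.01)·[0.7751·0.0000 + 0.2249·16.0000] = 3.5622

£3.56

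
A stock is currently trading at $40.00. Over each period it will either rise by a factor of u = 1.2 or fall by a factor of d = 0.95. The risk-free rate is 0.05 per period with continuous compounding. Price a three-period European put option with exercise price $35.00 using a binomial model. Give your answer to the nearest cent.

Risk-neutral probability p = (e^0.05 − 0.95)/(1.2 − 0.95) = 0.1013/0.2500 = 0.4051
Terminal stock prices: S_uuu = 69.12, S_uud = 54.72, S_udd = 43.32, S_ddd = 34.29
Terminal payoffs (K − S): max(-34.12, 0) = 0, max(-19.72, 0) = 0, max(-8.32, 0) = 0, max(0.705, 0) = 0.705
Node uu (S = 57.6): V_uu = e^(−0.05)·[0.4051·0.0000 + 0.5949·0.0000] = 0.0000
Node ud (S = 45.6): V_ud = e^(−0.05)·[0.4051·0.0000 + 0.5949·0.0000] = 0.0000
Node dd (S = 36.1): V_dd = e^(−0.05)·[0.4051·0.0000 + 0.5949·0.7050] = 0.3990
Node u (S = 48): V_u = e^(−0.05)·[0.4051·0.0000 + 0.5949·0.0000] = 0.0000
Node d (S = 38): V_d = e^(−0.05)·[0.4051·0.0000 + 0.5949·0.3990] = 0.2258
Node 0 (S = 40): V_0 = e^(−0.05)·[0.4051·0.0000 + 0.5949·0.2258] = 0.1278

$0.13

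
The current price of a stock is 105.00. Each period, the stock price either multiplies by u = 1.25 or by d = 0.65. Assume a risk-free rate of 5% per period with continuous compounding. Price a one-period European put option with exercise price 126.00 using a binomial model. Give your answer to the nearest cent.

Risk-neutral probability p = (e^0.05 − 0.65)/(1.25 − 0.65) = 0.4013/0.6000 = 0.6688
Terminal stock prices: S_u = 131.2, S_d = 68.25
Terminal payoffs (K − S): max(-5.25, 0) = 0, max(57.75, 0) = 57.75
Node 0 (S = 105): V_0 = e^(−0.05)·[0.6688·0.0000 + 0.3312·57.7500] = 18.1948

18.19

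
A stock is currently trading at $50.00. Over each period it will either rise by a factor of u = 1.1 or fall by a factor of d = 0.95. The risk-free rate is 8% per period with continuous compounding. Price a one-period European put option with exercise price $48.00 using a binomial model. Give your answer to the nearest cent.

Risk-neutral probability p = (e^0.08 − 0.95)/(1.1 − 0.95) = 0.1333/0.1500 = 0.8886
Terminal stock prices: S_u = 55, S_d = 47.5
Terminal payoffs (K − S): max(-7, 0) = 0, max(0.5, 0) = 0.5
Node 0 (S = 50): V_0 = e^(−0.08)·[0.8886·0.0000 + 0.1114·0.5000] = 0.0514

$0.05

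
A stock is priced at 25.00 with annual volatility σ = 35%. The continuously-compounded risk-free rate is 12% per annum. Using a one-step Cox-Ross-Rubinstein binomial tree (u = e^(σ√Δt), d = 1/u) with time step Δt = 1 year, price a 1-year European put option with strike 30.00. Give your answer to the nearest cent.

4.48

CRR parameters: u = e^(σ√Δt) = e^(0.35·√1) = 1.4191, d = 1/u = 0.7047
Per-period rate: rΔt = 0.12·1 = 0.12, so R = e^0.12 = 1.1275
Risk-neutral probability p = (e^0.12 − 0.7047)/(1.4191 − 0.7047) = 0.4228/0.7144 = 0.5919
Terminal stock prices: S_u = 35.48, S_d = 17.62
Terminal payoffs (K − S): max(-5.477, 0) = 0, max(12.38, 0) = 12.38
Node 0 (S = 25): V_0 = e^(−0.12)·[0.5919·0.0000 + 0.4081·12.3828] = 4.4825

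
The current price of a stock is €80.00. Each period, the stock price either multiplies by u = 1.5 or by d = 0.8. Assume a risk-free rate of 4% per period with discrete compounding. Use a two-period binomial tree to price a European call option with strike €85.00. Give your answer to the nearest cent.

€14.91

Risk-neutral probability p = (1 + 0.04 − 0.8)/(1.5 − 0.8) = 0.2400/0.7000 = 0.3429
Terminal stock prices: S_uu = 180, S_ud = 96, S_dd = 51.2
Terminal payoffs (S − K): max(95, 0) = 95, max(11, 0) = 11, max(-33.8, 0) = 0
Node u (S = 120): V_u = 1/1.04·[0.3429·95.0000 + 0.6571·11.0000] = 38.2692
Node d (S = 64): V_d = 1/1.04·[0.3429·11.0000 + 0.6571·0.0000] = 3.6264
Node 0 (S = 80): V_0 = 1/1.04·[0.3429·38.2692 + 0.6571·3.6264] = 14.9076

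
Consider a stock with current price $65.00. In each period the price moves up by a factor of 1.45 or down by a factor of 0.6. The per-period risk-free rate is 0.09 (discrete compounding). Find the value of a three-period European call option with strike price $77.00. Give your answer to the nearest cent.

Risk-neutral probability p = (1 + 0.09 − 0.6)/(1.45 − 0.6) = 0.4900/0.8500 = 0.5765
Terminal stock prices: S_uuu = 198.2, S_uud = 82, S_udd = 33.93, S_ddd = 14.04
Terminal payoffs (S − K): max(121.2, 0) = 121.2, max(4.997, 0) = 4.997, max(-43.07, 0) = 0, max(-62.96, 0) = 0
Node uu (S = 136.7): V_uu = 1/1.09·[0.5765·121.1606 + 0.4235·4.9975] = 66.0203
Node ud (S = 56.55): V_ud = 1/1.09·[0.5765·4.9975 + 0.4235·0.0000] = 2.6430
Node dd (S = 23.4): V_dd = 1/1.09·[0.5765·0.0000 + 0.4235·0.0000] = 0.0000
Node u (S = 94.25): V_u = 1/1.09·[0.5765·66.0203 + 0.4235·2.6430] = 35.9433
Node d (S = 39): V_d = 1/1.09·[0.5765·2.6430 + 0.4235·0.0000] = 1.3978
Node 0 (S = 65): V_0 = 1/1.09·[0.5765·35.9433 + 0.4235·1.3978] = 19.5525

$19.55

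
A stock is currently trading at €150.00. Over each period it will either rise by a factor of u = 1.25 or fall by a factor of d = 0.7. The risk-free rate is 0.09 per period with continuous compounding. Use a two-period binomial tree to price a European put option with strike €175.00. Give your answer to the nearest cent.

Risk-neutral probability p = (e^0.09 − 0.7)/(1.25 − 0.7) = 0.3942/0.5500 = 0.7167
Terminal stock prices: S_uu = 234.4, S_ud = 131.2, S_dd = 73.5
Terminal payoffs (K − S): max(-59.38, 0) = 0, max(43.75, 0) = 43.75, max(101.5, 0) = 101.5
Node u (S = 187.5): V_u = e^(−0.09)·[0.7167·0.0000 + 0.2833·43.7500] = 11.3284
Node d (S = 105): V_d = e^(−0.09)·[0.7167·43.7500 + 0.2833·101.5000] = 54.9380
Node 0 (S = 150): V_0 = e^(−0.09)·[0.7167·11.3284 + 0.2833·54.9380] = 21.6454

€21.65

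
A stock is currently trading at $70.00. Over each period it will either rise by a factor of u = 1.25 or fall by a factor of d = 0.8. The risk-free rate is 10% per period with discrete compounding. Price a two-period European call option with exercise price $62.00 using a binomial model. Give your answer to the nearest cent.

Risk-neutral probability p = (1 + 0.1 − 0.8)/(1.25 − 0.8) = 0.3000/0.4500 = 0.6667
Terminal stock prices: S_uu = 109.4, S_ud = 70, S_dd = 44.8
Terminal payoffs (S − K): max(47.38, 0) = 47.38, max(8, 0) = 8, max(-17.2, 0) = 0
Node u (S = 87.5): V_u = 1/1.1·[0.6667·47.3750 + 0.3333·8.0000] = 31.1364
Node d (S = 56): V_d = 1/1.1·[0.6667·8.0000 + 0.3333·0.0000] = 4.8485
Node 0 (S = 70): V_0 = 1/1.1·[0.6667·31.1364 + 0.3333·4.8485] = 20.3398

$20.34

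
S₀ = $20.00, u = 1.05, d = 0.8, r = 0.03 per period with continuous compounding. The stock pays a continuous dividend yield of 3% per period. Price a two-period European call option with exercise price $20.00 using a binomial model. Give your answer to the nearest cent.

$1.24

Per-period risk-free factor R = e^0.03 = 1.0305; dividend-adjusted growth = e^(0.03−0.03) = 1.0000.
Risk-neutral probability p = (1.0000 − 0.8)/(1.05 − 0.8) = 0.2000/0.2500 = 0.8000
Terminal stock prices: S_uu = 22.05, S_ud = 16.8, S_dd = 12.8
Terminal payoffs (S − K): max(2.05, 0) = 2.05, max(-3.2, 0) = 0, max(-7.2, 0) = 0
Node u (S = 21): V_u = e^(−0.03)·[0.8000·2.0500 + 0.2000·0.0000] = 1.5915
Node d (S = 16): V_d = e^(−0.03)·[0.8000·0.0000 + 0.2000·0.0000] = 0.0000
Node 0 (S = 20): V_0 = e^(−0.03)·[0.8000·1.5915 + 0.2000·0.0000] = 1.2356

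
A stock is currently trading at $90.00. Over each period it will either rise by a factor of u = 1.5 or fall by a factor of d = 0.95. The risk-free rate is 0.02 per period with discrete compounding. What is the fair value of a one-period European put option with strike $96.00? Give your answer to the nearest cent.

$8.98

Risk-neutral probability p = (1 + 0.02 − 0.95)/(1.5 − 0.95) = 0.0700/0.5500 = 0.1273
Terminal stock prices: S_u = 135, S_d = 85.5
Terminal payoffs (K − S): max(-39, 0) = 0, max(10.5, 0) = 10.5
Node 0 (S = 90): V_0 = 1/1.02·[0.1273·0.0000 + 0.8727·10.5000] = 8.9840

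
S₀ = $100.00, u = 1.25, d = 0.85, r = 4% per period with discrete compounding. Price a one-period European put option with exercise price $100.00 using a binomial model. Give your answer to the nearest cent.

Risk-neutral probability p = (1 + 0.04 − 0.85)/(1.25 − 0.85) = 0.1900/0.4000 = 0.4750
Terminal stock prices: S_u = 125, S_d = 85
Terminal payoffs (K − S): max(-25, 0) = 0, max(15, 0) = 15
Node 0 (S = 100): V_0 = 1/1.04·[0.4750·0.0000 + 0.5250·15.0000] = 7.5721

$7.57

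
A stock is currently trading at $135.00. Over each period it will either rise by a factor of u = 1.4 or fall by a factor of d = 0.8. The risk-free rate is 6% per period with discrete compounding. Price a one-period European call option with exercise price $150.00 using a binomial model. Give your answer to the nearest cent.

$15.94

Risk-neutral probability p = (1 + 0.06 − 0.8)/(1.4 − 0.8) = 0.2600/0.6000 = 0.4333
Terminal stock prices: S_u = 189, S_d = 108
Terminal payoffs (S − K): max(39, 0) = 39, max(-42, 0) = 0
Node 0 (S = 135): V_0 = 1/1.06·[0.4333·39.0000 + 0.5667·0.0000] = 15.9434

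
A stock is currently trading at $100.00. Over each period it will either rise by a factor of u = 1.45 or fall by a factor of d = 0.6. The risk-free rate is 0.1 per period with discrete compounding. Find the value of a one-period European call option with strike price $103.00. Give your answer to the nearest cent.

$22.46

Risk-neutral probability p = (1 + 0.1 − 0.6)/(1.45 − 0.6) = 0.5000/0.8500 = 0.5882
Terminal stock prices: S_u = 145, S_d = 60
Terminal payoffs (S − K): max(42, 0) = 42, max(-43, 0) = 0
Node 0 (S = 100): V_0 = 1/1.1·[0.5882·42.0000 + 0.4118·0.0000] = 22.4599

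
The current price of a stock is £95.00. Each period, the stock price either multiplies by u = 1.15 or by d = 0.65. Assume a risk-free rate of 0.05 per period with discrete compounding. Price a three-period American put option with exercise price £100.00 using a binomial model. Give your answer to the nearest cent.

£13.52

Risk-neutral probability p = (1 + 0.05 − 0.65)/(1.15 − 0.65) = 0.4000/0.5000 = 0.8000
Terminal stock prices: S_uuu = 144.5, S_uud = 81.66, S_udd = 46.16, S_ddd = 26.09
Terminal payoffs (K − S): max(-44.48, 0) = 0, max(18.34, 0) = 18.34, max(53.84, 0) = 53.84, max(73.91, 0) = 73.91
Node uu (S = 125.6): continuation = 1/1.05·[0.8000·0.0000 + 0.2000·18.3356] = 3.4925; exercise value = 0.0000 ≤ continuation, so V_uu = 3.4925
Node ud (S = 71.01): continuation = 1/1.05·[0.8000·18.3356 + 0.2000·53.8419] = 24.2256; exercise value = 28.9875 > continuation, so V_ud = 28.9875 (exercise)
Node dd (S = 40.14): continuation = 1/1.05·[0.8000·53.8419 + 0.2000·73.9106] = 55.1006; exercise value = 59.8625 > continuation, so V_dd = 59.8625 (exercise)
Node u (S = 109.2): continuation = 1/1.05·[0.8000·3.4925 + 0.2000·28.9875] = 8.1824; exercise value = 0.0000 ≤ continuation, so V_u = 8.1824
Node d (S = 61.75): continuation = 1/1.05·[0.8000·28.9875 + 0.2000·59.8625] = 33.4881; exercise value = 38.2500 > continuation, so V_d = 38.2500 (exercise)
Node 0 (S = 95): continuation = 1/1.05·[0.8000·8.1824 + 0.2000·38.2500] = 13.5199; exercise value = 5.0000 ≤ continuation, so V_0 = 13.5199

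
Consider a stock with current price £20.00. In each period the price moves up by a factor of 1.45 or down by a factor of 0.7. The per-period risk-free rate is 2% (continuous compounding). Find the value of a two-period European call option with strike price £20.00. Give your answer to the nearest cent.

£4.00

Risk-neutral probability p = (e^0.02 − 0.7)/(1.45 − 0.7) = 0.3202/0.7500 = 0.4269
Terminal stock prices: S_uu = 42.05, S_ud = 20.3, S_dd = 9.8
Terminal payoffs (S − K): max(22.05, 0) = 22.05, max(0.3, 0) = 0.3, max(-10.2, 0) = 0
Node u (S = 29): V_u = e^(−0.02)·[0.4269·22.0500 + 0.5731·0.3000] = 9.3960
Node d (S = 14): V_d = e^(−0.02)·[0.4269·0.3000 + 0.5731·0.0000] = 0.1255
Node 0 (S = 20): V_0 = e^(−0.02)·[0.4269·9.3960 + 0.5731·0.1255] = 4.0026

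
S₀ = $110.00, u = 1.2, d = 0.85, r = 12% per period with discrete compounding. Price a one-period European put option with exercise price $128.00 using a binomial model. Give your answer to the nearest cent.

Risk-neutral probability p = (1 + 0.12 − 0.85)/(1.2 − 0.85) = 0.2700/0.3500 = 0.7714
Terminal stock prices: S_u = 132, S_d = 93.5
Terminal payoffs (K − S): max(-4, 0) = 0, max(34.5, 0) = 34.5
Node 0 (S = 110): V_0 = 1/1.12·[0.7714·0.0000 + 0.2286·34.5000] = 7.0408

$7.04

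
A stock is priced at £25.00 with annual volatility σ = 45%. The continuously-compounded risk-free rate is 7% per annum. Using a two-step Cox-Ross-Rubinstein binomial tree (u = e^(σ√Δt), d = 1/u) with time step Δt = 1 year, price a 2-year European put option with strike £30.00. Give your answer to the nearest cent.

CRR parameters: u = e^(σ√Δt) = e^(0.45·√1) = 1.5683, d = 1/u = 0.6376
Per-period rate: rΔt = 0.07·1 = 0.07, so R = e^0.07 = 1.0725
Risk-neutral probability p = (e^0.07 − 0.6376)/(1.5683 − 0.6376) = 0.4349/0.9307 = 0.4673
Terminal stock prices: S_uu = 61.49, S_ud = 25, S_dd = 10.16
Terminal payoffs (K − S): max(-31.49, 0) = 0, max(5, 0) = 5, max(19.84, 0) = 19.84
Node u (S = 39.21): V_u = e^(−0.07)·[0.4673·0.0000 + 0.5327·5.0000] = 2.4836
Node d (S = 15.94): V_d = e^(−0.07)·[0.4673·5.0000 + 0.5327·19.8358] = 12.0311
Node 0 (S = 25): V_0 = e^(−0.07)·[0.4673·2.4836 + 0.5327·12.0311] = 7.0581

£7.06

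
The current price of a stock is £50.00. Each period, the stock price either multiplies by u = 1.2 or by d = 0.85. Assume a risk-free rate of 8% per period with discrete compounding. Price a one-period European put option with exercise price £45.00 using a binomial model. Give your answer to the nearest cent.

Risk-neutral probability p = (1 + 0.08 − 0.85)/(1.2 − 0.85) = 0.2300/0.3500 = 0.6571
Terminal stock prices: S_u = 60, S_d = 42.5
Terminal payoffs (K − S): max(-15, 0) = 0, max(2.5, 0) = 2.5
Node 0 (S = 50): V_0 = 1/1.08·[0.6571·0.0000 + 0.3429·2.5000] = 0.7937

£0.79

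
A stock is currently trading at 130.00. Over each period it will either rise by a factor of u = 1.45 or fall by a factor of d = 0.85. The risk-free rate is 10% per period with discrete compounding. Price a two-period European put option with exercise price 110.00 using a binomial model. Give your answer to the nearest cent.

Risk-neutral probability p = (1 + 0.1 − 0.85)/(1.45 − 0.85) = 0.2500/0.6000 = 0.4167
Terminal stock prices: S_uu = 273.3, S_ud = 160.2, S_dd = 93.92
Terminal payoffs (K − S): max(-163.3, 0) = 0, max(-50.22, 0) = 0, max(16.08, 0) = 16.08
Node u (S = 188.5): V_u = 1/1.1·[0.4167·0.0000 + 0.5833·0.0000] = 0.0000
Node d (S = 110.5): V_d = 1/1.1·[0.4167·0.0000 + 0.5833·16.0750] = 8.5246
Node 0 (S = 130): V_0 = 1/1.1·[0.4167·0.0000 + 0.5833·8.5246] = 4.5206

4.52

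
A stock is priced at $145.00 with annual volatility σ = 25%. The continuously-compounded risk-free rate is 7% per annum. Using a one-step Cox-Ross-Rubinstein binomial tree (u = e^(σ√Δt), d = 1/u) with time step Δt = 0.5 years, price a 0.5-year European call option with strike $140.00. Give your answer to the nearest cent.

$17.74

CRR parameters: u = e^(σ√Δt) = e^(0.25·√0.5) = 1.1934, d = 1/u = 0.8380
Per-period rate: rΔt = 0.07·0.5 = 0.035, so R = e^0.035 = 1.0356
Risk-neutral probability p = (e^0.035 − 0.8380)/(1.1934 − 0.8380) = 0.1977/0.3554 = 0.5561
Terminal stock prices: S_u = 173, S_d = 121.5
Terminal payoffs (S − K): max(33.04, 0) = 33.04, max(-18.49, 0) = 0
Node 0 (S = 145): V_0 = e^(−0.035)·[0.5561·33.0379 + 0.4439·0.0000] = 17.7419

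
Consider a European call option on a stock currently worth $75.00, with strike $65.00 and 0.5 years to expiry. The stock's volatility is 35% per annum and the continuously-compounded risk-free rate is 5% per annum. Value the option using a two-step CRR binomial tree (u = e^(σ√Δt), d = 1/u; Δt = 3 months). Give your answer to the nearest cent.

$14.66

CRR parameters: u = e^(σ√Δt) = e^(0.35·√0.25) = 1.1912, d = 1/u = 0.8395
Per-period rate: rΔt = 0.05·0.25 = 0.0125, so R = e^0.0125 = 1.0126
Risk-neutral probability p = (e^0.0125 − 0.8395)/(1.1912 − 0.8395) = 0.1731/0.3518 = 0.4921
Terminal stock prices: S_uu = 106.4, S_ud = 75, S_dd = 52.85
Terminal payoffs (S − K): max(41.43, 0) = 41.43, max(10, 0) = 10, max(-12.15, 0) = 0
Node u (S = 89.34): V_u = e^(−0.0125)·[0.4921·41.4301 + 0.5079·10.0000] = 25.1509
Node d (S = 62.96): V_d = e^(−0.0125)·[0.4921·10.0000 + 0.5079·0.0000] = 4.8600
Node 0 (S = 75): V_0 = e^(−0.0125)·[0.4921·25.1509 + 0.5079·4.8600] = 14.6611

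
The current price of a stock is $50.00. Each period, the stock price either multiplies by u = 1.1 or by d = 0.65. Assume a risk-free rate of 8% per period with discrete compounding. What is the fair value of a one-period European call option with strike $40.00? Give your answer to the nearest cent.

$13.27

Risk-neutral probability p = (1 + 0.08 − 0.65)/(1.1 − 0.65) = 0.4300/0.4500 = 0.9556
Terminal stock prices: S_u = 55, S_d = 32.5
Terminal payoffs (S − K): max(15, 0) = 15, max(-7.5, 0) = 0
Node 0 (S = 50): V_0 = 1/1.08·[0.9556·15.0000 + 0.0444·0.0000] = 13.2716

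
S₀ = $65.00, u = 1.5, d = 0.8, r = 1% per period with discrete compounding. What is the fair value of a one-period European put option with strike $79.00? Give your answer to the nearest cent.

$18.71

Risk-neutral probability p = (1 + 0.01 − 0.8)/(1.5 − 0.8) = 0.2100/0.7000 = 0.3000
Terminal stock prices: S_u = 97.5, S_d = 52
Terminal payoffs (K − S): max(-18.5, 0) = 0, max(27, 0) = 27
Node 0 (S = 65): V_0 = 1/1.01·[0.3000·0.0000 + 0.7000·27.0000] = 18.7129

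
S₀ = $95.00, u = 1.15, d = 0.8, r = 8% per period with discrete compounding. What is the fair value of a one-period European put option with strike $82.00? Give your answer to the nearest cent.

$1.11

Risk-neutral probability p = (1 + 0.08 − 0.8)/(1.15 − 0.8) = 0.2800/0.3500 = 0.8000
Terminal stock prices: S_u = 109.2, S_d = 76
Terminal payoffs (K − S): max(-27.25, 0) = 0, max(6, 0) = 6
Node 0 (S = 95): V_0 = 1/1.08·[0.8000·0.0000 + 0.2000·6.0000] = 1.1111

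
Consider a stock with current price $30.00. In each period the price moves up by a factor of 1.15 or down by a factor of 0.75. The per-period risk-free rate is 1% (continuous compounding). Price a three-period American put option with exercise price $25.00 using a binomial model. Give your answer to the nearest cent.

Risk-neutral probability p = (e^0.01 − 0.75)/(1.15 − 0.75) = 0.2601/0.4000 = 0.6501
Terminal stock prices: S_uuu = 45.63, S_uud = 29.76, S_udd = 19.41, S_ddd = 12.66
Terminal payoffs (K − S): max(-20.63, 0) = 0, max(-4.756, 0) = 0, max(5.594, 0) = 5.594, max(12.34, 0) = 12.34
Node uu (S = 39.67): continuation = e^(−0.01)·[0.6501·0.0000 + 0.3499·0.0000] = 0.0000; exercise value = 0.0000 ≤ continuation, so V_uu = 0.0000
Node ud (S = 25.88): continuation = e^(−0.01)·[0.6501·0.0000 + 0.3499·5.5938] = 1.9376; exercise value = 0.0000 ≤ continuation, so V_ud = 1.9376
Node dd (S = 16.88): continuation = e^(−0.01)·[0.6501·5.5938 + 0.3499·12.3438] = 7.8762; exercise value = 8.1250 > continuation, so V_dd = 8.1250 (exercise)
Node u (S = 34.5): continuation = e^(−0.01)·[0.6501·0.0000 + 0.3499·1.9376] = 0.6712; exercise value = 0.0000 ≤ continuation, so V_u = 0.6712
Node d (S = 22.5): continuation = e^(−0.01)·[0.6501·1.9376 + 0.3499·8.1250] = 4.0616; exercise value = 2.5000 ≤ continuation, so V_d = 4.0616
Node 0 (S = 30): continuation = e^(−0.01)·[0.6501·0.6712 + 0.3499·4.0616] = 1.8389; exercise value = 0.0000 ≤ continuation, so V_0 = 1.8389

$1.84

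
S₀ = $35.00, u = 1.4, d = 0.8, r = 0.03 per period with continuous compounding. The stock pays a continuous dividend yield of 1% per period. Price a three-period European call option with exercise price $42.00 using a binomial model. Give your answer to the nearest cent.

Per-period risk-free factor R = e^0.03 = 1.0305; dividend-adjusted growth = e^(0.03−0.01) = 1.0202.
Risk-neutral probability p = (1.0202 − 0.8)/(1.4 − 0.8) = 0.2202/0.6000 = 0.3670
Terminal stock prices: S_uuu = 96.04, S_uud = 54.88, S_udd = 31.36, S_ddd = 17.92
Terminal payoffs (S − K): max(54.04, 0) = 54.04, max(12.88, 0) = 12.88, max(-10.64, 0) = 0, max(-24.08, 0) = 0
Node uu (S = 68.6): V_uu = e^(−0.03)·[0.3670·54.0400 + 0.6330·12.8800] = 27.1587
Node ud (S = 39.2): V_ud = e^(−0.03)·[0.3670·12.8800 + 0.6330·0.0000] = 4.5873
Node dd (S = 22.4): V_dd = e^(−0.03)·[0.3670·0.0000 + 0.6330·0.0000] = 0.0000
Node u (S = 49): V_u = e^(−0.03)·[0.3670·27.1587 + 0.6330·4.5873] = 12.4907
Node d (S = 28): V_d = e^(−0.03)·[0.3670·4.5873 + 0.6330·0.0000] = 1.6338
Node 0 (S = 35): V_0 = e^(−0.03)·[0.3670·12.4907 + 0.6330·1.6338] = 5.4522

$5.45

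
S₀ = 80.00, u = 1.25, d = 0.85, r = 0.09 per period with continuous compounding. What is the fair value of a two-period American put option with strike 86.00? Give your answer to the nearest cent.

Risk-neutral probability p = (e^0.09 − 0.85)/(1.25 − 0.85) = 0.2442/0.4000 = 0.6104
Terminal stock prices: S_uu = 125, S_ud = 85, S_dd = 57.8
Terminal payoffs (K − S): max(-39, 0) = 0, max(1, 0) = 1, max(28.2, 0) = 28.2
Node u (S = 100): continuation = e^(−0.09)·[0.6104·0.0000 + 0.3896·1.0000] = 0.3560; exercise value = 0.0000 ≤ continuation, so V_u = 0.3560
Node d (S = 68): continuation = e^(−0.09)·[0.6104·1.0000 + 0.3896·28.2000] = 10.5981; exercise value = 18.0000 > continuation, so V_d = 18.0000 (exercise)
Node 0 (S = 80): continuation = e^(−0.09)·[0.6104·0.3560 + 0.3896·18.0000] = 6.6073; exercise value = 6.0000 ≤ continuation, so V_0 = 6.6073

6.61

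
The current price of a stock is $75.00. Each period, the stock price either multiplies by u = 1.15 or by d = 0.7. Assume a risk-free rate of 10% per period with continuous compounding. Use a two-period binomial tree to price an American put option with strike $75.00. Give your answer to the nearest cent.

$3.10

Risk-neutral probability p = (e^0.1 − 0.7)/(1.15 − 0.7) = 0.4052/0.4500 = 0.9004
Terminal stock prices: S_uu = 99.19, S_ud = 60.37, S_dd = 36.75
Terminal payoffs (K − S): max(-24.19, 0) = 0, max(14.63, 0) = 14.63, max(38.25, 0) = 38.25
Node u (S = 86.25): continuation = e^(−0.1)·[0.9004·0.0000 + 0.0996·14.6250] = 1.3183; exercise value = 0.0000 ≤ continuation, so V_u = 1.3183
Node d (S = 52.5): continuation = e^(−0.1)·[0.9004·14.6250 + 0.0996·38.2500] = 15.3628; exercise value = 22.5000 > continuation, so V_d = 22.5000 (exercise)
Node 0 (S = 75): continuation = e^(−0.1)·[0.9004·1.3183 + 0.0996·22.5000] = 3.1022; exercise value = 0.0000 ≤ continuation, so V_0 = 3.1022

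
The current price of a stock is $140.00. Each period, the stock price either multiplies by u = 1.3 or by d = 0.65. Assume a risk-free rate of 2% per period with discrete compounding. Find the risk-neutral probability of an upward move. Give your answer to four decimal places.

Risk-neutral probability p = (1 + 0.02 − 0.65)/(1.3 − 0.65) = 0.3700/0.6500 = 0.5692

p = 0.5692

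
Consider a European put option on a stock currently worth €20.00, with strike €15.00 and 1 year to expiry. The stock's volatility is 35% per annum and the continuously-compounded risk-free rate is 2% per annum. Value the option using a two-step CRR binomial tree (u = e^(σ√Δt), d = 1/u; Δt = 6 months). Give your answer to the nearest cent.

€0.81

CRR parameters: u = e^(σ√Δt) = e^(0.35·√0.5) = 1.2808, d = 1/u = 0.7808
Per-period rate: rΔt = 0.02·0.5 = 0.01, so R = e^0.01 = 1.0101
Risk-neutral probability p = (e^0.01 − 0.7808)/(1.2808 − 0.7808) = 0.2293/0.5000 = 0.4585
Terminal stock prices: S_uu = 32.81, S_ud = 20, S_dd = 12.19
Terminal payoffs (K − S): max(-17.81, 0) = 0, max(-5, 0) = 0, max(2.808, 0) = 2.808
Node u (S = 25.62): V_u = e^(−0.01)·[0.4585·0.0000 + 0.5415·0.0000] = 0.0000
Node d (S = 15.62): V_d = e^(−0.01)·[0.4585·0.0000 + 0.5415·2.8083] = 1.5054
Node 0 (S = 20): V_0 = e^(−0.01)·[0.4585·0.0000 + 0.5415·1.5054] = 0.8070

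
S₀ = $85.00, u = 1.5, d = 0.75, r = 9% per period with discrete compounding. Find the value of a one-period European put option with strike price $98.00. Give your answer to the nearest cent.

Risk-neutral probability p = (1 + 0.09 − 0.75)/(1.5 − 0.75) = 0.3400/0.7500 = 0.4533
Terminal stock prices: S_u = 127.5, S_d = 63.75
Terminal payoffs (K − S): max(-29.5, 0) = 0, max(34.25, 0) = 34.25
Node 0 (S = 85): V_0 = 1/1.09·[0.4533·0.0000 + 0.5467·34.2500] = 17.1774

$17.18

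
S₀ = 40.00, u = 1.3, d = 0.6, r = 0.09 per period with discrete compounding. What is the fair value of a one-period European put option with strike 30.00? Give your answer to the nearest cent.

Risk-neutral probability p = (1 + 0.09 − 0.6)/(1.3 − 0.6) = 0.4900/0.7000 = 0.7000
Terminal stock prices: S_u = 52, S_d = 24
Terminal payoffs (K − S): max(-22, 0) = 0, max(6, 0) = 6
Node 0 (S = 40): V_0 = 1/1.09·[0.7000·0.0000 + 0.3000·6.0000] = 1.6514

1.65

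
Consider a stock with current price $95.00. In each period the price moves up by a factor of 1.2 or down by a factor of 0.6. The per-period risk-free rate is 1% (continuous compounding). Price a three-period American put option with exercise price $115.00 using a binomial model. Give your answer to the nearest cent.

$32.79

Risk-neutral probability p = (e^0.01 − 0.6)/(1.2 − 0.6) = 0.4101/0.6000 = 0.6834
Terminal stock prices: S_uuu = 164.2, S_uud = 82.08, S_udd = 41.04, S_ddd = 20.52
Terminal payoffs (K − S): max(-49.16, 0) = 0, max(32.92, 0) = 32.92, max(73.96, 0) = 73.96, max(94.48, 0) = 94.48
Node uu (S = 136.8): continuation = e^(−0.01)·[0.6834·0.0000 + 0.3166·32.9200] = 10.3182; exercise value = 0.0000 ≤ continuation, so V_uu = 10.3182
Node ud (S = 68.4): continuation = e^(−0.01)·[0.6834·32.9200 + 0.3166·73.9600] = 45.4557; exercise value = 46.6000 > continuation, so V_ud = 46.6000 (exercise)
Node dd (S = 34.2): continuation = e^(−0.01)·[0.6834·73.9600 + 0.3166·94.4800] = 79.6557; exercise value = 80.8000 > continuation, so V_dd = 80.8000 (exercise)
Node u (S = 114): continuation = e^(−0.01)·[0.6834·10.3182 + 0.3166·46.6000] = 21.5875; exercise value = 1.0000 ≤ continuation, so V_u = 21.5875
Node d (S = 57): continuation = e^(−0.01)·[0.6834·46.6000 + 0.3166·80.8000] = 56.8557; exercise value = 58.0000 > continuation, so V_d = 58.0000 (exercise)
Node 0 (S = 95): continuation = e^(−0.01)·[0.6834·21.5875 + 0.3166·58.0000] = 32.7855; exercise value = 20.0000 ≤ continuation, so V_0 = 32.7855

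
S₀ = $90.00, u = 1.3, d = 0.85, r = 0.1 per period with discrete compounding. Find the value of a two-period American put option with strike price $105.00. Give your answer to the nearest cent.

Risk-neutral probability p = (1 + 0.1 − 0.85)/(1.3 − 0.85) = 0.2500/0.4500 = 0.5556
Terminal stock prices: S_uu = 152.1, S_ud = 99.45, S_dd = 65.02
Terminal payoffs (K − S): max(-47.1, 0) = 0, max(5.55, 0) = 5.55, max(39.98, 0) = 39.98
Node u (S = 117): continuation = 1/1.1·[0.5556·0.0000 + 0.4444·5.5500] = 2.2424; exercise value = 0.0000 ≤ continuation, so V_u = 2.2424
Node d (S = 76.5): continuation = 1/1.1·[0.5556·5.5500 + 0.4444·39.9750] = 18.9545; exercise value = 28.5000 > continuation, so V_d = 28.5000 (exercise)
Node 0 (S = 90): continuation = 1/1.1·[0.5556·2.2424 + 0.4444·28.5000] = 12.6477; exercise value = 15.0000 > continuation, so V_0 = 15.0000 (exercise)

$15.00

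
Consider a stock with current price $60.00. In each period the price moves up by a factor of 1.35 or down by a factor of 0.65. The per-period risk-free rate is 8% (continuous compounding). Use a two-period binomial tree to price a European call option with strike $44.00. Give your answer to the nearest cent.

$24.81

Risk-neutral probability p = (e^0.08 − 0.65)/(1.35 − 0.65) = 0.4333/0.7000 = 0.6190
Terminal stock prices: S_uu = 109.4, S_ud = 52.65, S_dd = 25.35
Terminal payoffs (S − K): max(65.35, 0) = 65.35, max(8.65, 0) = 8.65, max(-18.65, 0) = 0
Node u (S = 81): V_u = e^(−0.08)·[0.6190·65.3500 + 0.3810·8.6500] = 40.3829
Node d (S = 39): V_d = e^(−0.08)·[0.6190·8.6500 + 0.3810·0.0000] = 4.9425
Node 0 (S = 60): V_0 = e^(−0.08)·[0.6190·40.3829 + 0.3810·4.9425] = 24.8129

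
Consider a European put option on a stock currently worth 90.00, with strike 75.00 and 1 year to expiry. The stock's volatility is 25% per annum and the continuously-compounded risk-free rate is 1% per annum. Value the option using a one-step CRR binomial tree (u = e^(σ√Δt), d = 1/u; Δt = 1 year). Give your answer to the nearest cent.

2.64

CRR parameters: u = e^(σ√Δt) = e^(0.25·√1) = 1.2840, d = 1/u = 0.7788
Per-period rate: rΔt = 0.01·1 = 0.01, so R = e^0.01 = 1.0101
Risk-neutral probability p = (e^0.01 − 0.7788)/(1.2840 − 0.7788) = 0.2312/0.5052 = 0.4577
Terminal stock prices: S_u = 115.6, S_d = 70.09
Terminal payoffs (K − S): max(-40.56, 0) = 0, max(4.908, 0) = 4.908
Node 0 (S = 90): V_0 = e^(−0.01)·[0.4577·0.0000 + 0.5423·4.9079] = 2.6350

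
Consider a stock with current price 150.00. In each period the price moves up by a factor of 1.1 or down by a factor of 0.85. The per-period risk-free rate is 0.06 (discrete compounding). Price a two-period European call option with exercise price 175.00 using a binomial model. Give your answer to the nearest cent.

4.08

Risk-neutral probability p = (1 + 0.06 − 0.85)/(1.1 − 0.85) = 0.2100/0.2500 = 0.8400
Terminal stock prices: S_uu = 181.5, S_ud = 140.2, S_dd = 108.4
Terminal payoffs (S − K): max(6.5, 0) = 6.5, max(-34.75, 0) = 0, max(-66.63, 0) = 0
Node u (S = 165): V_u = 1/1.06·[0.8400·6.5000 + 0.1600·0.0000] = 5.1509
Node d (S = 127.5): V_d = 1/1.06·[0.8400·0.0000 + 0.1600·0.0000] = 0.0000
Node 0 (S = 150): V_0 = 1/1.06·[0.8400·5.1509 + 0.1600·0.0000] = 4.0819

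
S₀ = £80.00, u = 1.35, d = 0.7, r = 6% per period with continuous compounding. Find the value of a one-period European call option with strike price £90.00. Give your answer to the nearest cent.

Risk-neutral probability p = (e^0.06 − 0.7)/(1.35 − 0.7) = 0.3618/0.6500 = 0.5567
Terminal stock prices: S_u = 108, S_d = 56
Terminal payoffs (S − K): max(18, 0) = 18, max(-34, 0) = 0
Node 0 (S = 80): V_0 = e^(−0.06)·[0.5567·18.0000 + 0.4433·0.0000] = 9.4366

£9.44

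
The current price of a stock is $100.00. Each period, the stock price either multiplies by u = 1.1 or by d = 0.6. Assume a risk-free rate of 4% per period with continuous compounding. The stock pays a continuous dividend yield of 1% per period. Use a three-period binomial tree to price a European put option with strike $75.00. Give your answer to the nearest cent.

$2.35

Per-period risk-free factor R = e^0.04 = 1.0408; dividend-adjusted growth = e^(0.04−0.01) = 1.0305.
Risk-neutral probability p = (1.0305 − 0.6)/(1.1 − 0.6) = 0.4305/0.5000 = 0.8609
Terminal stock prices: S_uuu = 133.1, S_uud = 72.6, S_udd = 39.6, S_ddd = 21.6
Terminal payoffs (K − S): max(-58.1, 0) = 0, max(2.4, 0) = 2.4, max(35.4, 0) = 35.4, max(53.4, 0) = 53.4
Node uu (S = 121): V_uu = e^(−0.04)·[0.8609·0.0000 + 0.1391·2.4000] = 0.3207
Node ud (S = 66): V_ud = e^(−0.04)·[0.8609·2.4000 + 0.1391·35.4000] = 6.7159
Node dd (S = 36): V_dd = e^(−0.04)·[0.8609·35.4000 + 0.1391·53.4000] = 36.4174
Node u (S = 110): V_u = e^(−0.04)·[0.8609·0.3207 + 0.1391·6.7159] = 1.1628
Node d (S = 60): V_d = e^(−0.04)·[0.8609·6.7159 + 0.1391·36.4174] = 10.4218
Node 0 (S = 100): V_0 = e^(−0.04)·[0.8609·1.1628 + 0.1391·10.4218] = 2.3545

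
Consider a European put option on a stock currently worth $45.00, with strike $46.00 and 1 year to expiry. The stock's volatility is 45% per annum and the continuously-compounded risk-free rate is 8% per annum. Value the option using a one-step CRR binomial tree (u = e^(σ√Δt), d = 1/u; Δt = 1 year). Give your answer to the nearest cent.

CRR parameters: u = e^(σ√Δt) = e^(0.45·√1) = 1.5683, d = 1/u = 0.6376
Per-period rate: rΔt = 0.08·1 = 0.08, so R = e^0.08 = 1.0833
Risk-neutral probability p = (e^0.08 − 0.6376)/(1.5683 − 0.6376) = 0.4457/0.9307 = 0.4789
Terminal stock prices: S_u = 70.57, S_d = 28.69
Terminal payoffs (K − S): max(-24.57, 0) = 0, max(17.31, 0) = 17.31
Node 0 (S = 45): V_0 = e^(−0.08)·[0.4789·0.0000 + 0.5211·17.3067] = 8.3259

$8.33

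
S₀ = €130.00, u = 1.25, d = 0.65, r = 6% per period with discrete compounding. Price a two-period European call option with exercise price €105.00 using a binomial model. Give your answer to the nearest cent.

Risk-neutral probability p = (1 + 0.06 − 0.65)/(1.25 − 0.65) = 0.4100/0.6000 = 0.6833
Terminal stock prices: S_uu = 203.1, S_ud = 105.6, S_dd = 54.93
Terminal payoffs (S − K): max(98.12, 0) = 98.12, max(0.625, 0) = 0.625, max(-50.07, 0) = 0
Node u (S = 162.5): V_u = 1/1.06·[0.6833·98.1250 + 0.3167·0.6250] = 63.4434
Node d (S = 84.5): V_d = 1/1.06·[0.6833·0.6250 + 0.3167·0.0000] = 0.4029
Node 0 (S = 130): V_0 = 1/1.06·[0.6833·63.4434 + 0.3167·0.4029] = 41.0194

€41.02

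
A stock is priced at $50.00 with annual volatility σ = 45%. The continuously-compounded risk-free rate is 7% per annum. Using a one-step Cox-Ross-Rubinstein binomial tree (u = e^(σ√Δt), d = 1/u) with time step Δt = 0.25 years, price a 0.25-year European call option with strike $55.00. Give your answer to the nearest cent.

CRR parameters: u = e^(σ√Δt) = e^(0.45·√0.25) = 1.2523, d = 1/u = 0.7985
Per-period rate: rΔt = 0.07·0.25 = 0.0175, so R = e^0.0175 = 1.0177
Risk-neutral probability p = (e^0.0175 − 0.7985)/(1.2523 − 0.7985) = 0.2191/0.4538 = 0.4829
Terminal stock prices: S_u = 62.62, S_d = 39.93
Terminal payoffs (S − K): max(7.616, 0) = 7.616, max(-15.07, 0) = 0
Node 0 (S = 50): V_0 = e^(−0.0175)·[0.4829·7.6161 + 0.5171·0.0000] = 3.6139

$3.61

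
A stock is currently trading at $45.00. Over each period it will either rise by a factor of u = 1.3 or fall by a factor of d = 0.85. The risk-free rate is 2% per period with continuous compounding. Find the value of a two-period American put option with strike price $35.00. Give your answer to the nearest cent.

$0.92

Risk-neutral probability p = (e^0.02 − 0.85)/(1.3 − 0.85) = 0.1702/0.4500 = 0.3782
Terminal stock prices: S_uu = 76.05, S_ud = 49.73, S_dd = 32.51
Terminal payoffs (K − S): max(-41.05, 0) = 0, max(-14.73, 0) = 0, max(2.488, 0) = 2.488
Node u (S = 58.5): continuation = e^(−0.02)·[0.3782·0.0000 + 0.6218·0.0000] = 0.0000; exercise value = 0.0000 ≤ continuation, so V_u = 0.0000
Node d (S = 38.25): continuation = e^(−0.02)·[0.3782·0.0000 + 0.6218·2.4875] = 1.5160; exercise value = 0.0000 ≤ continuation, so V_d = 1.5160
Node 0 (S = 45): continuation = e^(−0.02)·[0.3782·0.0000 + 0.6218·1.5160] = 0.9240; exercise value = 0.0000 ≤ continuation, so V_0 = 0.9240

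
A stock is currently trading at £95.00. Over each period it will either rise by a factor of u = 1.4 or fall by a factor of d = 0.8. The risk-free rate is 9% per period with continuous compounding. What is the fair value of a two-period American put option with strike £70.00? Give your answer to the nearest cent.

Risk-neutral probability p = (e^0.09 − 0.8)/(1.4 − 0.8) = 0.2942/0.6000 = 0.4903
Terminal stock prices: S_uu = 186.2, S_ud = 106.4, S_dd = 60.8
Terminal payoffs (K − S): max(-116.2, 0) = 0, max(-36.4, 0) = 0, max(9.2, 0) = 9.2
Node u (S = 133): continuation = e^(−0.09)·[0.4903·0.0000 + 0.5097·0.0000] = 0.0000; exercise value = 0.0000 ≤ continuation, so V_u = 0.0000
Node d (S = 76): continuation = e^(−0.09)·[0.4903·0.0000 + 0.5097·9.2000] = 4.2857; exercise value = 0.0000 ≤ continuation, so V_d = 4.2857
Node 0 (S = 95): continuation = e^(−0.09)·[0.4903·0.0000 + 0.5097·4.2857] = 1.9965; exercise value = 0.0000 ≤ continuation, so V_0 = 1.9965

£2.00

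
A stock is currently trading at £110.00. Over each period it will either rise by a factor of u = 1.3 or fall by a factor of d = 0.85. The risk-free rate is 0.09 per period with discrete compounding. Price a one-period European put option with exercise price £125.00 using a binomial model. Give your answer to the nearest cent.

£13.49

Risk-neutral probability p = (1 + 0.09 − 0.85)/(1.3 − 0.85) = 0.2400/0.4500 = 0.5333
Terminal stock prices: S_u = 143, S_d = 93.5
Terminal payoffs (K − S): max(-18, 0) = 0, max(31.5, 0) = 31.5
Node 0 (S = 110): V_0 = 1/1.09·[0.5333·0.0000 + 0.4667·31.5000] = 13.4862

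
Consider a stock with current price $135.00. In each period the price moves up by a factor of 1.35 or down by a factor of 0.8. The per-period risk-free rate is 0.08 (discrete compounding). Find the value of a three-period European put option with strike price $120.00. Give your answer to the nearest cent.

$5.76

Risk-neutral probability p = (1 + 0.08 − 0.8)/(1.35 − 0.8) = 0.2800/0.5500 = 0.5091
Terminal stock prices: S_uuu = 332.2, S_uud = 196.8, S_udd = 116.6, S_ddd = 69.12
Terminal payoffs (K − S): max(-212.2, 0) = 0, max(-76.83, 0) = 0, max(3.36, 0) = 3.36, max(50.88, 0) = 50.88
Node uu (S = 246): V_uu = 1/1.08·[0.5091·0.0000 + 0.4909·0.0000] = 0.0000
Node ud (S = 145.8): V_ud = 1/1.08·[0.5091·0.0000 + 0.4909·3.3600] = 1.5273
Node dd (S = 86.4): V_dd = 1/1.08·[0.5091·3.3600 + 0.4909·50.8800] = 24.7111
Node u (S = 182.2): V_u = 1/1.08·[0.5091·0.0000 + 0.4909·1.5273] = 0.6942
Node d (S = 108): V_d = 1/1.08·[0.5091·1.5273 + 0.4909·24.7111] = 11.9522
Node 0 (S = 135): V_0 = 1/1.08·[0.5091·0.6942 + 0.4909·11.9522] = 5.7601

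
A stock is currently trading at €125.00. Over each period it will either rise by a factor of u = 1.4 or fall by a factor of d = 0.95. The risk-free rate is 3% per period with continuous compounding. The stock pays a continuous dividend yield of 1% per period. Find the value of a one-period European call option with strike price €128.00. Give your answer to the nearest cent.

Per-period risk-free factor R = e^0.03 = 1.0305; dividend-adjusted growth = e^(0.03−0.01) = 1.0202.
Risk-neutral probability p = (1.0202 − 0.95)/(1.4 − 0.95) = 0.0702/0.4500 = 0.1560
Terminal stock prices: S_u = 175, S_d = 118.8
Terminal payoffs (S − K): max(47, 0) = 47, max(-9.25, 0) = 0
Node 0 (S = 125): V_0 = e^(−0.03)·[0.1560·47.0000 + 0.8440·0.0000] = 7.1154

€7.12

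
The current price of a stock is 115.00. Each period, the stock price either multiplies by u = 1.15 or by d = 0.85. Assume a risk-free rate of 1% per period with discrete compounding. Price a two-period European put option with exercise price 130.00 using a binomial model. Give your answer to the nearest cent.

18.60

Risk-neutral probability p = (1 + 0.01 − 0.85)/(1.15 − 0.85) = 0.1600/0.3000 = 0.5333
Terminal stock prices: S_uu = 152.1, S_ud = 112.4, S_dd = 83.09
Terminal payoffs (K − S): max(-22.09, 0) = 0, max(17.59, 0) = 17.59, max(46.91, 0) = 46.91
Node u (S = 132.2): V_u = 1/1.01·[0.5333·0.0000 + 0.4667·17.5875] = 8.1262
Node d (S = 97.75): V_d = 1/1.01·[0.5333·17.5875 + 0.4667·46.9125] = 30.9629
Node 0 (S = 115): V_0 = 1/1.01·[0.5333·8.1262 + 0.4667·30.9629] = 18.5974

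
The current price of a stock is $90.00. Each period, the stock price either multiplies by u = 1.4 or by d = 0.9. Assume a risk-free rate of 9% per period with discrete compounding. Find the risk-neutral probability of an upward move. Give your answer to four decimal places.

Risk-neutral probability p = (1 + 0.09 − 0.9)/(1.4 − 0.9) = 0.1900/0.5000 = 0.3800

p = 0.3800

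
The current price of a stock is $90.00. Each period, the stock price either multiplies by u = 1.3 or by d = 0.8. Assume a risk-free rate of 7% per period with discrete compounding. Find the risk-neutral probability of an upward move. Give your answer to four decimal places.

Risk-neutral probability p = (1 + 0.07 − 0.8)/(1.3 − 0.8) = 0.2700/0.5000 = 0.5400

p = 0.5400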